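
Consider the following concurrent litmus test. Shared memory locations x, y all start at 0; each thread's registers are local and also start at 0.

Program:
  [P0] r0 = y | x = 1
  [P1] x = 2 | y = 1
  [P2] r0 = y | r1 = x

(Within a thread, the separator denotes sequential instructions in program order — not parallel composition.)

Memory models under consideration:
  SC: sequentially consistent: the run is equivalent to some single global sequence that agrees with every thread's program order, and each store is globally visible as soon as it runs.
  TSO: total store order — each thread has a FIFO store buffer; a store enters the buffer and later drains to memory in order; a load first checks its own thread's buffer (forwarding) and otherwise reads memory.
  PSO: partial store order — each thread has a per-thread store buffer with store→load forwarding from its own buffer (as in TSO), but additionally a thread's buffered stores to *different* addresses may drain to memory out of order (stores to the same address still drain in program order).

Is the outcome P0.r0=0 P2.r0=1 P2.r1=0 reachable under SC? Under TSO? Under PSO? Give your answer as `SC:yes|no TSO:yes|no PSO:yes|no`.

SC:no TSO:no PSO:yes

outcome vector order: (P0.r0,P2.r0,P2.r1)
under SC → <0 0 0>, <0 0 1>, <0 0 2>, <0 1 1>, <0 1 2>, <1 0 0>, <1 0 1>, <1 0 2>, <1 1 1>, <1 1 2>
under TSO → <0 0 0>, <0 0 1>, <0 0 2>, <0 1 1>, <0 1 2>, <1 0 0>, <1 0 1>, <1 0 2>, <1 1 1>, <1 1 2>
under PSO → <0 0 0>, <0 0 1>, <0 0 2>, <0 1 0>, <0 1 1>, <0 1 2>, <1 0 0>, <1 0 1>, <1 0 2>, <1 1 0>, <1 1 1>, <1 1 2>
target <0 1 0> ∈ {PSO}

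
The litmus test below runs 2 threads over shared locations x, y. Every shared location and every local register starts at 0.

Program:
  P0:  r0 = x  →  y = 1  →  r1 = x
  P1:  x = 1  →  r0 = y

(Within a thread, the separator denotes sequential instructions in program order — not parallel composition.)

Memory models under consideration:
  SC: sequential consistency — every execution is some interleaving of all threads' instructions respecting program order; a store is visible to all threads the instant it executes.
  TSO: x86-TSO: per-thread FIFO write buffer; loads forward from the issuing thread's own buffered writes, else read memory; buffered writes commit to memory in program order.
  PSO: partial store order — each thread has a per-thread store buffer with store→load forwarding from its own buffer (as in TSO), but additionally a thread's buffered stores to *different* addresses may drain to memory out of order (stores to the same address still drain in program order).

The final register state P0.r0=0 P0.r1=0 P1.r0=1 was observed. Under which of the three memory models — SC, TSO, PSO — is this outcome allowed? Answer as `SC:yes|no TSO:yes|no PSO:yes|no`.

outcome vector order: (P0.r0,P0.r1,P1.r0)
SC (5): (0,0,1); (0,1,0); (0,1,1); (1,1,0); (1,1,1)
TSO (6): (0,0,0); (0,0,1); (0,1,0); (0,1,1); (1,1,0); (1,1,1)
PSO (6): (0,0,0); (0,0,1); (0,1,0); (0,1,1); (1,1,0); (1,1,1)
target (0,0,1) ∈ {SC,TSO,PSO}

SC:yes TSO:yes PSO:yes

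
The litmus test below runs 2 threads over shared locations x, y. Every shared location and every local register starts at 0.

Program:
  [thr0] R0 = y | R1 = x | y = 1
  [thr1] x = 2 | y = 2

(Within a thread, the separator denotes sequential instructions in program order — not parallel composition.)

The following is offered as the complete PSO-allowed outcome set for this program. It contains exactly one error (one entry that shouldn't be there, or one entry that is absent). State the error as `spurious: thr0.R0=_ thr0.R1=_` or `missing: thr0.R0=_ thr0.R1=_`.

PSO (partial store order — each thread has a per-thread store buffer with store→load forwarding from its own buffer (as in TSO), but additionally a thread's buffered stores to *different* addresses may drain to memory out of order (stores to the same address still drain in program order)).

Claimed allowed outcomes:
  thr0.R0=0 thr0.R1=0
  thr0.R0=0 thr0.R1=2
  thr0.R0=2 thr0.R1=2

missing: thr0.R0=2 thr0.R1=0

outcome vector order: (thr0.R0,thr0.R1)
PSO (4): 0/0; 0/2; 2/0; 2/2
PSO∖claimed = {2/0}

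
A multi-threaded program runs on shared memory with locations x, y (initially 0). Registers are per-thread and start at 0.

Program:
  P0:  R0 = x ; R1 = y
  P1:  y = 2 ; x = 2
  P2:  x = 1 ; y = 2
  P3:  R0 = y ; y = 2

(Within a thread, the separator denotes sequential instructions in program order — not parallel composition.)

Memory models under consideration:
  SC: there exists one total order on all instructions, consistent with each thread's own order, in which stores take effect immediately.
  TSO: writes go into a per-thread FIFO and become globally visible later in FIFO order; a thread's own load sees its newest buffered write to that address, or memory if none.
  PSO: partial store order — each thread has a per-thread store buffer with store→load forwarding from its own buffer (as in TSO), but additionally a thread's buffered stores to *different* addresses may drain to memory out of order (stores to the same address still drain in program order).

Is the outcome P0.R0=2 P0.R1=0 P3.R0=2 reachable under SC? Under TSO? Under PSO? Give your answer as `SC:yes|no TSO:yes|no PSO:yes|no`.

SC:no TSO:no PSO:yes

outcome vector order: (P0.R0,P0.R1,P3.R0)
SC: 10 outcomes — {000; 002; 020; 022; 100; 102; 120; 122; 220; 222}
TSO: 10 outcomes — {000; 002; 020; 022; 100; 102; 120; 122; 220; 222}
PSO: 12 outcomes — {000; 002; 020; 022; 100; 102; 120; 122; 200; 202; 220; 222}
target 202 ∈ {PSO}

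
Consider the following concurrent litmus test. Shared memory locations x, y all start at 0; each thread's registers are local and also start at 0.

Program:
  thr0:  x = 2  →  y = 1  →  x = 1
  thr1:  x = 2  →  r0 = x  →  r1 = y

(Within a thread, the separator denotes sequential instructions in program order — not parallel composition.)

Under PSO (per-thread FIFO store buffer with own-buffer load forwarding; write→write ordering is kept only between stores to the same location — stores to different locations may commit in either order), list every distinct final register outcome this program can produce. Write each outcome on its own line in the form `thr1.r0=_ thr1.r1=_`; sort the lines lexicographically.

thr1.r0=1 thr1.r1=0
thr1.r0=1 thr1.r1=1
thr1.r0=2 thr1.r1=0
thr1.r0=2 thr1.r1=1

outcome vector order: (thr1.r0,thr1.r1)
|PSO outcomes| = 4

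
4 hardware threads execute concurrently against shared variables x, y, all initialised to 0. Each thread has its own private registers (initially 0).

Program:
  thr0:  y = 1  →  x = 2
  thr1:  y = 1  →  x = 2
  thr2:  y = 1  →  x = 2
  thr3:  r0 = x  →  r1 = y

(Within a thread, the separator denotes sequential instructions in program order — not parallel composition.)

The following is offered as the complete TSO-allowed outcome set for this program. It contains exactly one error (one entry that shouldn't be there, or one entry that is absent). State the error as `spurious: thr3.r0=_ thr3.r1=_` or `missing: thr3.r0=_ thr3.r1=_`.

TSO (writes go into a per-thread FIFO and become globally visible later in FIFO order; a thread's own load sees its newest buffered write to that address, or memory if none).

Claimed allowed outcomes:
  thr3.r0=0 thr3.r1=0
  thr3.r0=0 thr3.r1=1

outcome vector order: (thr3.r0,thr3.r1)
TSO (3): (0,0) (0,1) (2,1)
TSO∖claimed = {(2,1)}

missing: thr3.r0=2 thr3.r1=1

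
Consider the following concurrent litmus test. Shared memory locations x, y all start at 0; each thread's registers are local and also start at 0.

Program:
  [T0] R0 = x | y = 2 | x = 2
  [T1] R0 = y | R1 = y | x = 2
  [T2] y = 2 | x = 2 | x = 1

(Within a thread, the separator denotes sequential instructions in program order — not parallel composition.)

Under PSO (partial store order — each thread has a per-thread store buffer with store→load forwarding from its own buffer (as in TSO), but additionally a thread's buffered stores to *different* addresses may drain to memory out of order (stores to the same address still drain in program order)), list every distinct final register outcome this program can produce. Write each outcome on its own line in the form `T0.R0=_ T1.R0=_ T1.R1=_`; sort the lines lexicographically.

T0.R0=0 T1.R0=0 T1.R1=0
T0.R0=0 T1.R0=0 T1.R1=2
T0.R0=0 T1.R0=2 T1.R1=2
T0.R0=1 T1.R0=0 T1.R1=0
T0.R0=1 T1.R0=0 T1.R1=2
T0.R0=1 T1.R0=2 T1.R1=2
T0.R0=2 T1.R0=0 T1.R1=0
T0.R0=2 T1.R0=0 T1.R1=2
T0.R0=2 T1.R0=2 T1.R1=2

outcome vector order: (T0.R0,T1.R0,T1.R1)
|PSO outcomes| = 9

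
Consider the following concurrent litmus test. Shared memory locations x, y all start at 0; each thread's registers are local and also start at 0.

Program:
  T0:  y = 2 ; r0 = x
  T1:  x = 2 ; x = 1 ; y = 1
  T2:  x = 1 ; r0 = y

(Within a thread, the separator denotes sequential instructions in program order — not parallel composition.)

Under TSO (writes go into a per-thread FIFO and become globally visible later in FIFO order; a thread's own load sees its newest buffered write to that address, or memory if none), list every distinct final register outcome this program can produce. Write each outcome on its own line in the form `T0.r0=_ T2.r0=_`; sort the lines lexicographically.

outcome vector order: (T0.r0,T2.r0)
|TSO outcomes| = 9

T0.r0=0 T2.r0=0
T0.r0=0 T2.r0=1
T0.r0=0 T2.r0=2
T0.r0=1 T2.r0=0
T0.r0=1 T2.r0=1
T0.r0=1 T2.r0=2
T0.r0=2 T2.r0=0
T0.r0=2 T2.r0=1
T0.r0=2 T2.r0=2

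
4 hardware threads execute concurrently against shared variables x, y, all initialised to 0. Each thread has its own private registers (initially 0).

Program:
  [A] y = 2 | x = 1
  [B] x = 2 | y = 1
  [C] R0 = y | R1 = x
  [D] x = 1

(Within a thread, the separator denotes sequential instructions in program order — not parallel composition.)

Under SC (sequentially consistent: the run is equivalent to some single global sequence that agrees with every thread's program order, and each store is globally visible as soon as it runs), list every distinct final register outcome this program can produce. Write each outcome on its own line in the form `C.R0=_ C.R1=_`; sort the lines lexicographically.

C.R0=0 C.R1=0
C.R0=0 C.R1=1
C.R0=0 C.R1=2
C.R0=1 C.R1=1
C.R0=1 C.R1=2
C.R0=2 C.R1=0
C.R0=2 C.R1=1
C.R0=2 C.R1=2

outcome vector order: (C.R0,C.R1)
|SC outcomes| = 8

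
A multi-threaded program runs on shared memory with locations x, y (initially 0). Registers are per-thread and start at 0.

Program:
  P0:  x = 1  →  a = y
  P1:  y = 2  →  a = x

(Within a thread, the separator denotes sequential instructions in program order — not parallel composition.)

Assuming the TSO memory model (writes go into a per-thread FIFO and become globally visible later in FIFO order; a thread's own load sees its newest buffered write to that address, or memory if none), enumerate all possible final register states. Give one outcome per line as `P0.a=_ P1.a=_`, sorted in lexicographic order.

outcome vector order: (P0.a,P1.a)
|TSO outcomes| = 4

P0.a=0 P1.a=0
P0.a=0 P1.a=1
P0.a=2 P1.a=0
P0.a=2 P1.a=1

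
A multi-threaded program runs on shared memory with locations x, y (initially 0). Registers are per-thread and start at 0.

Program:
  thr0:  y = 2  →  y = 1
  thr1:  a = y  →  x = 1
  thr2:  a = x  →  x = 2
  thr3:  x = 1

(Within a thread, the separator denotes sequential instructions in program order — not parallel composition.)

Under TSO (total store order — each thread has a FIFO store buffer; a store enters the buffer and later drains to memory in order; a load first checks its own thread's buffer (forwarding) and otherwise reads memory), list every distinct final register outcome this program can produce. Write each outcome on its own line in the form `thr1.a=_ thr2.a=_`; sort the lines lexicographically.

outcome vector order: (thr1.a,thr2.a)
|TSO outcomes| = 6

thr1.a=0 thr2.a=0
thr1.a=0 thr2.a=1
thr1.a=1 thr2.a=0
thr1.a=1 thr2.a=1
thr1.a=2 thr2.a=0
thr1.a=2 thr2.a=1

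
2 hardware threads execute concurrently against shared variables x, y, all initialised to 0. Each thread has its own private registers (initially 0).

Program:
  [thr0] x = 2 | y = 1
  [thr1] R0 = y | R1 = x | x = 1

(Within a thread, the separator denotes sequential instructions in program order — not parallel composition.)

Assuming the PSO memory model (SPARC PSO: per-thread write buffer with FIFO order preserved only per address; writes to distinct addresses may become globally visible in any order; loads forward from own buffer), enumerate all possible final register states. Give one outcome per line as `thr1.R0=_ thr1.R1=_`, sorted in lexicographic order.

thr1.R0=0 thr1.R1=0
thr1.R0=0 thr1.R1=2
thr1.R0=1 thr1.R1=0
thr1.R0=1 thr1.R1=2

outcome vector order: (thr1.R0,thr1.R1)
|PSO outcomes| = 4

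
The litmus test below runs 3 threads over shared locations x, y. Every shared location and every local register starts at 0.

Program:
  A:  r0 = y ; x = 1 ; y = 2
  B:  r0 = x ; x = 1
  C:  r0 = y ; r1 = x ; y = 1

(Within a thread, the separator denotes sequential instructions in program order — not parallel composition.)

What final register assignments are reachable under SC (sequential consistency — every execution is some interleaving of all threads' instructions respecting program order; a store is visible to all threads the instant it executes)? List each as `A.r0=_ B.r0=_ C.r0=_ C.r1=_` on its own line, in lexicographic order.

outcome vector order: (A.r0,B.r0,C.r0,C.r1)
|SC outcomes| = 9

A.r0=0 B.r0=0 C.r0=0 C.r1=0
A.r0=0 B.r0=0 C.r0=0 C.r1=1
A.r0=0 B.r0=0 C.r0=2 C.r1=1
A.r0=0 B.r0=1 C.r0=0 C.r1=0
A.r0=0 B.r0=1 C.r0=0 C.r1=1
A.r0=0 B.r0=1 C.r0=2 C.r1=1
A.r0=1 B.r0=0 C.r0=0 C.r1=0
A.r0=1 B.r0=0 C.r0=0 C.r1=1
A.r0=1 B.r0=1 C.r0=0 C.r1=0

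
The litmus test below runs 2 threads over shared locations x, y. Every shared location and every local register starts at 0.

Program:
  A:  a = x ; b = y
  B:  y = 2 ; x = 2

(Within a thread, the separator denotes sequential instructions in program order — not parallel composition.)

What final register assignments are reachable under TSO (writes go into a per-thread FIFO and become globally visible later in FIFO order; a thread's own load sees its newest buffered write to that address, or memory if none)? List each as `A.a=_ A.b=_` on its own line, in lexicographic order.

outcome vector order: (A.a,A.b)
|TSO outcomes| = 3

A.a=0 A.b=0
A.a=0 A.b=2
A.a=2 A.b=2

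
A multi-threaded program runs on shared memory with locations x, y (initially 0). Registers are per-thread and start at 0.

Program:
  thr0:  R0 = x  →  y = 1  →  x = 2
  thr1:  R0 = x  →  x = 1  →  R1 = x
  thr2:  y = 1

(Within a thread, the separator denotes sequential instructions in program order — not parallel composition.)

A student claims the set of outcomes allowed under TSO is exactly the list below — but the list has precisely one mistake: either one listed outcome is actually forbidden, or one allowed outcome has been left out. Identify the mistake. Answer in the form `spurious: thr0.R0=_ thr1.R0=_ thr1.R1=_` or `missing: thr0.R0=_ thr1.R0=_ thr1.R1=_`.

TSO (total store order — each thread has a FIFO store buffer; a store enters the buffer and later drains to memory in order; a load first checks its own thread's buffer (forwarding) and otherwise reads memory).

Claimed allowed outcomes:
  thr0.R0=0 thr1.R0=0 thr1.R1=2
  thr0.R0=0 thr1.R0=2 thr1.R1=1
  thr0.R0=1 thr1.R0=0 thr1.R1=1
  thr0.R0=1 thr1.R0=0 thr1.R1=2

outcome vector order: (thr0.R0,thr1.R0,thr1.R1)
TSO: 5 outcomes — {(0,0,1), (0,0,2), (0,2,1), (1,0,1), (1,0,2)}
TSO∖claimed = {(0,0,1)}

missing: thr0.R0=0 thr1.R0=0 thr1.R1=1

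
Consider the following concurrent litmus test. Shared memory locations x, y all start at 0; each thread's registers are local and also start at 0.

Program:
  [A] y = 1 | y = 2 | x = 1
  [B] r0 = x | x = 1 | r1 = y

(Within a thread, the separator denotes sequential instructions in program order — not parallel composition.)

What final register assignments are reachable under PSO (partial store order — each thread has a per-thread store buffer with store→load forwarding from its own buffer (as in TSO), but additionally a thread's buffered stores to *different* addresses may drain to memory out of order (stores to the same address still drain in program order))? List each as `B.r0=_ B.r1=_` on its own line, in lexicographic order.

outcome vector order: (B.r0,B.r1)
|PSO outcomes| = 6

B.r0=0 B.r1=0
B.r0=0 B.r1=1
B.r0=0 B.r1=2
B.r0=1 B.r1=0
B.r0=1 B.r1=1
B.r0=1 B.r1=2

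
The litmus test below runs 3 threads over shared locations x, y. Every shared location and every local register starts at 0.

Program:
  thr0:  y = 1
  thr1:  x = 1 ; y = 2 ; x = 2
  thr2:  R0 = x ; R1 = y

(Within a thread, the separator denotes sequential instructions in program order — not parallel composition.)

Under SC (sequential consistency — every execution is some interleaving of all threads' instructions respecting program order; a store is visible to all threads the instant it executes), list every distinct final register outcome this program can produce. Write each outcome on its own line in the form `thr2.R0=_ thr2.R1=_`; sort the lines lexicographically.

outcome vector order: (thr2.R0,thr2.R1)
|SC outcomes| = 8

thr2.R0=0 thr2.R1=0
thr2.R0=0 thr2.R1=1
thr2.R0=0 thr2.R1=2
thr2.R0=1 thr2.R1=0
thr2.R0=1 thr2.R1=1
thr2.R0=1 thr2.R1=2
thr2.R0=2 thr2.R1=1
thr2.R0=2 thr2.R1=2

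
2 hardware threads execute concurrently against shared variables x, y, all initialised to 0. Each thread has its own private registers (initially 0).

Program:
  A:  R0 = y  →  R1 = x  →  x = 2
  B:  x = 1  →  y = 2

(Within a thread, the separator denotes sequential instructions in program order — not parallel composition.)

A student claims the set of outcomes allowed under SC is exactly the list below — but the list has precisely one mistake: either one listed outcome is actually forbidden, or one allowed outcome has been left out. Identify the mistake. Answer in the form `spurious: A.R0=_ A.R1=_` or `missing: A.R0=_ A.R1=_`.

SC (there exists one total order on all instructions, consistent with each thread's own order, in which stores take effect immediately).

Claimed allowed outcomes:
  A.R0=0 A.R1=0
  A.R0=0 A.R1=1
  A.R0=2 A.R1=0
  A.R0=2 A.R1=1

outcome vector order: (A.R0,A.R1)
[SC] allowed = {<0 0> <0 1> <2 1>}
claimed∖SC = {<2 0>}

spurious: A.R0=2 A.R1=0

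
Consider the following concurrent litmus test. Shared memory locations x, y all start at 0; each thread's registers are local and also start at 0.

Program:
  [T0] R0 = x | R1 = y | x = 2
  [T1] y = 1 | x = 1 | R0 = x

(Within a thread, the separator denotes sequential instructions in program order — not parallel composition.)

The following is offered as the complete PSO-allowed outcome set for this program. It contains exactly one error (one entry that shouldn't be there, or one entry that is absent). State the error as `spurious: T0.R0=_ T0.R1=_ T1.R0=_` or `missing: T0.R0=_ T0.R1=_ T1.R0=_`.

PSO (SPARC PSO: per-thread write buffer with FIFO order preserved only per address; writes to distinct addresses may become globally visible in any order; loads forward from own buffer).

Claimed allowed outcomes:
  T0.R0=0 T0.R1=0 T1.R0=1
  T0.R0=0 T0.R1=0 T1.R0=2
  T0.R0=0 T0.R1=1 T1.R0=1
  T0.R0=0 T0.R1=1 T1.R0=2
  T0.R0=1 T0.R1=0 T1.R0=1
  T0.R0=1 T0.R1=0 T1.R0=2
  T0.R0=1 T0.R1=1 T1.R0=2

outcome vector order: (T0.R0,T0.R1,T1.R0)
[PSO] allowed = {(0,0,1); (0,0,2); (0,1,1); (0,1,2); (1,0,1); (1,0,2); (1,1,1); (1,1,2)}
PSO∖claimed = {(1,1,1)}

missing: T0.R0=1 T0.R1=1 T1.R0=1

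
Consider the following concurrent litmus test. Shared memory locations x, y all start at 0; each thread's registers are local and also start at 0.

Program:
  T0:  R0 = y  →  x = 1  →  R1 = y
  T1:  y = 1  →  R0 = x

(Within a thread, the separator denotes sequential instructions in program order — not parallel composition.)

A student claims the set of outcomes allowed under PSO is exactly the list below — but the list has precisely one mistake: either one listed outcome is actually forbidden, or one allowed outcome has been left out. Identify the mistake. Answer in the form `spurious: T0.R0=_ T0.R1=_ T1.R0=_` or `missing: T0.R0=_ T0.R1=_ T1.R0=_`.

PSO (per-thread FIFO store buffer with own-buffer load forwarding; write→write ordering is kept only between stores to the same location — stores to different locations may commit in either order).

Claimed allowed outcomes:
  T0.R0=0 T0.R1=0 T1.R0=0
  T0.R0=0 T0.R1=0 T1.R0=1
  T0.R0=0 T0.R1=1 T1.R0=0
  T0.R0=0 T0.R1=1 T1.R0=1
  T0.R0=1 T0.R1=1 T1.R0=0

outcome vector order: (T0.R0,T0.R1,T1.R0)
[PSO] allowed = {000; 001; 010; 011; 110; 111}
PSO∖claimed = {111}

missing: T0.R0=1 T0.R1=1 T1.R0=1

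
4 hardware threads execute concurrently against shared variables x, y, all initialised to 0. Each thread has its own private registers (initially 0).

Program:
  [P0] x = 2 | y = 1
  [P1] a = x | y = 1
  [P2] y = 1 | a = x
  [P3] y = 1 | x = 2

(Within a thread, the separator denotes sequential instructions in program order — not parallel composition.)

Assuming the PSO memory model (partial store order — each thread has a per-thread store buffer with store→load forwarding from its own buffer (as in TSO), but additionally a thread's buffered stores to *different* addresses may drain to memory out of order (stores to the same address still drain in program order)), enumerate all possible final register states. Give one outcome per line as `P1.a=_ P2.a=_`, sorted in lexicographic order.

outcome vector order: (P1.a,P2.a)
|PSO outcomes| = 4

P1.a=0 P2.a=0
P1.a=0 P2.a=2
P1.a=2 P2.a=0
P1.a=2 P2.a=2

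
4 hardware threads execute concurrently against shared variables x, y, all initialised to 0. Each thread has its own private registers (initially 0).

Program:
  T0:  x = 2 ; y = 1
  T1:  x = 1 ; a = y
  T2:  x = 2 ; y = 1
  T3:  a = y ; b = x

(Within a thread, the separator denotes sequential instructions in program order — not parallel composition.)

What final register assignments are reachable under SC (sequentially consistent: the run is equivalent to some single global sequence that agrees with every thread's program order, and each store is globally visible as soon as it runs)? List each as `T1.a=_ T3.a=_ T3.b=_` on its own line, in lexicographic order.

T1.a=0 T3.a=0 T3.b=0
T1.a=0 T3.a=0 T3.b=1
T1.a=0 T3.a=0 T3.b=2
T1.a=0 T3.a=1 T3.b=1
T1.a=0 T3.a=1 T3.b=2
T1.a=1 T3.a=0 T3.b=0
T1.a=1 T3.a=0 T3.b=1
T1.a=1 T3.a=0 T3.b=2
T1.a=1 T3.a=1 T3.b=1
T1.a=1 T3.a=1 T3.b=2

outcome vector order: (T1.a,T3.a,T3.b)
|SC outcomes| = 10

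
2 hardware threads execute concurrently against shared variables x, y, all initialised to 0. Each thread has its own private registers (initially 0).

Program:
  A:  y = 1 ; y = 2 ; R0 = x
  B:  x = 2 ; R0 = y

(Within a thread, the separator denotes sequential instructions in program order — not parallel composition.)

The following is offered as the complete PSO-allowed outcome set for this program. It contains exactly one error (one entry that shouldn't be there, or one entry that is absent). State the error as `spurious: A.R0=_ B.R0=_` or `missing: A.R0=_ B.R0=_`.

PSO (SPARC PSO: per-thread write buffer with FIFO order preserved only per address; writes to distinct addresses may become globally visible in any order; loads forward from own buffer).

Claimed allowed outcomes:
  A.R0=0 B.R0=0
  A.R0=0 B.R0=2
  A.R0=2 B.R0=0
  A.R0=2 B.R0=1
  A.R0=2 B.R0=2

missing: A.R0=0 B.R0=1

outcome vector order: (A.R0,B.R0)
PSO (6): 00, 01, 02, 20, 21, 22
PSO∖claimed = {01}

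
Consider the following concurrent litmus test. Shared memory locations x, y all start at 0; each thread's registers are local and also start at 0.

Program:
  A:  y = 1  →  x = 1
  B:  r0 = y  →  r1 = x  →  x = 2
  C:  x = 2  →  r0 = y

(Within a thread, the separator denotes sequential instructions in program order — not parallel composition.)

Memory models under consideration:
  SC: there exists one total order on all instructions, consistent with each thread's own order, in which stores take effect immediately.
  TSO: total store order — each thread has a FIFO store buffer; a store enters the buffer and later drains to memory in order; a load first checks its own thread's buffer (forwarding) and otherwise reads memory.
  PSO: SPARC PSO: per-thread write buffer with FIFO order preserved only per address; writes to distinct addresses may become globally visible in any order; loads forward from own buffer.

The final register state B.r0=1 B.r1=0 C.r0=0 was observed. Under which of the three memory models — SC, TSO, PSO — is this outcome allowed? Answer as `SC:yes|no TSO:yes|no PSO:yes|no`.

SC:no TSO:yes PSO:yes

outcome vector order: (B.r0,B.r1,C.r0)
[SC] allowed = {<0 0 0>; <0 0 1>; <0 1 0>; <0 1 1>; <0 2 0>; <0 2 1>; <1 0 1>; <1 1 0>; <1 1 1>; <1 2 0>; <1 2 1>}
[TSO] allowed = {<0 0 0>; <0 0 1>; <0 1 0>; <0 1 1>; <0 2 0>; <0 2 1>; <1 0 0>; <1 0 1>; <1 1 0>; <1 1 1>; <1 2 0>; <1 2 1>}
[PSO] allowed = {<0 0 0>; <0 0 1>; <0 1 0>; <0 1 1>; <0 2 0>; <0 2 1>; <1 0 0>; <1 0 1>; <1 1 0>; <1 1 1>; <1 2 0>; <1 2 1>}
target <1 0 0> ∈ {TSO,PSO}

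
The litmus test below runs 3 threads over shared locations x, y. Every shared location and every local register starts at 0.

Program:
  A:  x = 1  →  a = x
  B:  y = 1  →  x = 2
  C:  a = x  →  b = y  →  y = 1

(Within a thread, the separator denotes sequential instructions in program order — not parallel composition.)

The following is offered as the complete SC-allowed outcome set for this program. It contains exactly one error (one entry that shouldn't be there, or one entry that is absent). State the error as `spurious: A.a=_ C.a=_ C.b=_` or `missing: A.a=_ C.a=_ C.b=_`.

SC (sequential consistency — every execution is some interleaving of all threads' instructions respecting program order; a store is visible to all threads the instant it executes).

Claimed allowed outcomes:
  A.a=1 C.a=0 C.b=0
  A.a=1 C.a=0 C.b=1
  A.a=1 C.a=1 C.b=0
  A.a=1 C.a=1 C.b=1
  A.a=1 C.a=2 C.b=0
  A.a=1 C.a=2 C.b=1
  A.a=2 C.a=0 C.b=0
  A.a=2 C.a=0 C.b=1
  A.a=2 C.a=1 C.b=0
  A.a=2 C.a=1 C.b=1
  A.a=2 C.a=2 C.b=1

spurious: A.a=1 C.a=2 C.b=0

outcome vector order: (A.a,C.a,C.b)
SC (10): <1 0 0>, <1 0 1>, <1 1 0>, <1 1 1>, <1 2 1>, <2 0 0>, <2 0 1>, <2 1 0>, <2 1 1>, <2 2 1>
claimed∖SC = {<1 2 0>}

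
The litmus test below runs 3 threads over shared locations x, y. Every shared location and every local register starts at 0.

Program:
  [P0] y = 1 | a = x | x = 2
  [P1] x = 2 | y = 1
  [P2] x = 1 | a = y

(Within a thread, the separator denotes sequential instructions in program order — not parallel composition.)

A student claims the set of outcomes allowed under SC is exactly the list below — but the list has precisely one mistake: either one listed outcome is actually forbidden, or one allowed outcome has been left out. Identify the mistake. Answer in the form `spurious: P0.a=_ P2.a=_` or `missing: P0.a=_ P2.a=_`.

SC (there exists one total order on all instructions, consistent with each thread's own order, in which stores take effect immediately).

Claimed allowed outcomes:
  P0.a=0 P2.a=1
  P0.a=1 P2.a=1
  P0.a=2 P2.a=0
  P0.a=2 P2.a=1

missing: P0.a=1 P2.a=0

outcome vector order: (P0.a,P2.a)
[SC] allowed = {01 10 11 20 21}
SC∖claimed = {10}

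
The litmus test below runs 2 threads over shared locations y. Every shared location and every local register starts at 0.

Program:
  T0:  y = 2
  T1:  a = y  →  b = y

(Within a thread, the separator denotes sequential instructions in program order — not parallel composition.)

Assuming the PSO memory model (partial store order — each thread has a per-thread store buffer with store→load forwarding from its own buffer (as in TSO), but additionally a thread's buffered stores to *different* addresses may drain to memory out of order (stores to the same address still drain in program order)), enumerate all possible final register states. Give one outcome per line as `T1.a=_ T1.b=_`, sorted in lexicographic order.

outcome vector order: (T1.a,T1.b)
|PSO outcomes| = 3

T1.a=0 T1.b=0
T1.a=0 T1.b=2
T1.a=2 T1.b=2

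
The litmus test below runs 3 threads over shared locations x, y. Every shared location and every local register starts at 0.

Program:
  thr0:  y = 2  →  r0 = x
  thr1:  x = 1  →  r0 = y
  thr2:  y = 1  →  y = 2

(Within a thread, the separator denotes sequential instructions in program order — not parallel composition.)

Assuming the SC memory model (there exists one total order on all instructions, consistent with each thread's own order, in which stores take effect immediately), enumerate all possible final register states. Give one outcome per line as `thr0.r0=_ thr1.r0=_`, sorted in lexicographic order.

outcome vector order: (thr0.r0,thr1.r0)
|SC outcomes| = 5

thr0.r0=0 thr1.r0=1
thr0.r0=0 thr1.r0=2
thr0.r0=1 thr1.r0=0
thr0.r0=1 thr1.r0=1
thr0.r0=1 thr1.r0=2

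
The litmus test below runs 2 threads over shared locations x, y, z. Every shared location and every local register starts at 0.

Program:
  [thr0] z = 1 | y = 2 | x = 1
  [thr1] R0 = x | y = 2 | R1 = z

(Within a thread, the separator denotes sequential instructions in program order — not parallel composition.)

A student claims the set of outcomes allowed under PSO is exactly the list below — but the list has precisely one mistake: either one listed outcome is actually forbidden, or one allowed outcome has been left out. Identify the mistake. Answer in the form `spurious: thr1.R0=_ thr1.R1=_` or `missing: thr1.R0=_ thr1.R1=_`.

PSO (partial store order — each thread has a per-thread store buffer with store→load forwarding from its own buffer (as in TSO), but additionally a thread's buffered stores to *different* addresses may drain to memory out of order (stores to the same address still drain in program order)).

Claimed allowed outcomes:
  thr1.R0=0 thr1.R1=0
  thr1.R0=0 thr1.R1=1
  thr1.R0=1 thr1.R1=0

outcome vector order: (thr1.R0,thr1.R1)
PSO: 4 outcomes — {<0 0>; <0 1>; <1 0>; <1 1>}
PSO∖claimed = {<1 1>}

missing: thr1.R0=1 thr1.R1=1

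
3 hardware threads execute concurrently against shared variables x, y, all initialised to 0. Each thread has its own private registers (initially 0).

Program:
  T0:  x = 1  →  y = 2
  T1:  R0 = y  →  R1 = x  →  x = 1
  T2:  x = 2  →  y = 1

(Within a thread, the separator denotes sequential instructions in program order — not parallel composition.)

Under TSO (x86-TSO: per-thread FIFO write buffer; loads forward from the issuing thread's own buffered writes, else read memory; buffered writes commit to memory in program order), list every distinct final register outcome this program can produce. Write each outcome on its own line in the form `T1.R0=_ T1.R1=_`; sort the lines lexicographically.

T1.R0=0 T1.R1=0
T1.R0=0 T1.R1=1
T1.R0=0 T1.R1=2
T1.R0=1 T1.R1=1
T1.R0=1 T1.R1=2
T1.R0=2 T1.R1=1
T1.R0=2 T1.R1=2

outcome vector order: (T1.R0,T1.R1)
|TSO outcomes| = 7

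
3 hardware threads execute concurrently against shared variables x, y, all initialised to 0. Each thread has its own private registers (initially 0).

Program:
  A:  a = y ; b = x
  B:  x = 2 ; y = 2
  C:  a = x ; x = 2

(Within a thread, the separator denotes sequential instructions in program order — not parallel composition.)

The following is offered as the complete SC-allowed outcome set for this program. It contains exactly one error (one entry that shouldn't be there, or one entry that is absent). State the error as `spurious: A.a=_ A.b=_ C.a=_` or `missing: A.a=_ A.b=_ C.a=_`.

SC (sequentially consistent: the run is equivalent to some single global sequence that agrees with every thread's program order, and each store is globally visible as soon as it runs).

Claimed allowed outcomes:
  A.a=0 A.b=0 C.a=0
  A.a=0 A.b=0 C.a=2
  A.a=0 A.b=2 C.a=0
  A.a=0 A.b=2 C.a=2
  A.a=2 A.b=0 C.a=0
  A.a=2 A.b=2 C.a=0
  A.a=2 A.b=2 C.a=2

outcome vector order: (A.a,A.b,C.a)
under SC → <0 0 0> <0 0 2> <0 2 0> <0 2 2> <2 2 0> <2 2 2>
claimed∖SC = {<2 0 0>}

spurious: A.a=2 A.b=0 C.a=0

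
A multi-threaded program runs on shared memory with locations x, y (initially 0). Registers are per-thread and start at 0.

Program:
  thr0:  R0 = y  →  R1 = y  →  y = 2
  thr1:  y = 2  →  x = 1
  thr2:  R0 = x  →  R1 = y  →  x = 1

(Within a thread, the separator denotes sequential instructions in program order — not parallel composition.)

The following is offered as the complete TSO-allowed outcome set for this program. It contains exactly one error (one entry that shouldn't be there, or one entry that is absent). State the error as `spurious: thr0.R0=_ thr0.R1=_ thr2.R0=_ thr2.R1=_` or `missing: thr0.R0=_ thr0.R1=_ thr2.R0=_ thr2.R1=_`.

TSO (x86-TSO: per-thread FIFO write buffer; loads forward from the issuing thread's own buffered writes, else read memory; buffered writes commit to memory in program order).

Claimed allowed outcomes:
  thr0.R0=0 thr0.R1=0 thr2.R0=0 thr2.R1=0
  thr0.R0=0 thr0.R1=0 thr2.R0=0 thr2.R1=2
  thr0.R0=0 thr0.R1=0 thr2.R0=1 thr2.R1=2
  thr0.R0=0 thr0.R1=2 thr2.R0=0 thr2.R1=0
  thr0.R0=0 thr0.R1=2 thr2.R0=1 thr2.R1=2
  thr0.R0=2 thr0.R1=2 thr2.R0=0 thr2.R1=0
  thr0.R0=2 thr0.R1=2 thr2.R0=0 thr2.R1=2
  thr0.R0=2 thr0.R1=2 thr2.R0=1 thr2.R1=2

outcome vector order: (thr0.R0,thr0.R1,thr2.R0,thr2.R1)
under TSO → 0/0/0/0, 0/0/0/2, 0/0/1/2, 0/2/0/0, 0/2/0/2, 0/2/1/2, 2/2/0/0, 2/2/0/2, 2/2/1/2
TSO∖claimed = {0/2/0/2}

missing: thr0.R0=0 thr0.R1=2 thr2.R0=0 thr2.R1=2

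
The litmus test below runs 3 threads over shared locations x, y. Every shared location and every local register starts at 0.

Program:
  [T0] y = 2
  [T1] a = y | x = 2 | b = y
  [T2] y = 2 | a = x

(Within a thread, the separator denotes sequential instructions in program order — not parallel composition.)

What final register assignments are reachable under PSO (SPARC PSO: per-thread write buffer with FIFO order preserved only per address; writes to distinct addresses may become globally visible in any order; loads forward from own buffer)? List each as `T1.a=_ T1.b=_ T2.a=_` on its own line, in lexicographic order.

outcome vector order: (T1.a,T1.b,T2.a)
|PSO outcomes| = 6

T1.a=0 T1.b=0 T2.a=0
T1.a=0 T1.b=0 T2.a=2
T1.a=0 T1.b=2 T2.a=0
T1.a=0 T1.b=2 T2.a=2
T1.a=2 T1.b=2 T2.a=0
T1.a=2 T1.b=2 T2.a=2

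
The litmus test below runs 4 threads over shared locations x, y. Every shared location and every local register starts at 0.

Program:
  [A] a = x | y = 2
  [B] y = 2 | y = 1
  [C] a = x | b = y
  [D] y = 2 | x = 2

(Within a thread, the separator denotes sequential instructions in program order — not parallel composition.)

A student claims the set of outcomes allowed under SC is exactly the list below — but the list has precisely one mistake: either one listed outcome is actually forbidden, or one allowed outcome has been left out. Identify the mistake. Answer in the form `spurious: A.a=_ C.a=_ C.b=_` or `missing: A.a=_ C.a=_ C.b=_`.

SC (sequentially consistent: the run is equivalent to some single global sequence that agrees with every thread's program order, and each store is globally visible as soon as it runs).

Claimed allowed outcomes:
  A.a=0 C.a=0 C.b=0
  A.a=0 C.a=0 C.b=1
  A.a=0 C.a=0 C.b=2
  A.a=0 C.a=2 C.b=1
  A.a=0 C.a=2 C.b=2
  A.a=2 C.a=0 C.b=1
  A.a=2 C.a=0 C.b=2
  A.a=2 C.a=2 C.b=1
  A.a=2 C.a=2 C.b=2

outcome vector order: (A.a,C.a,C.b)
SC (10): 000 001 002 021 022 200 201 202 221 222
SC∖claimed = {200}

missing: A.a=2 C.a=0 C.b=0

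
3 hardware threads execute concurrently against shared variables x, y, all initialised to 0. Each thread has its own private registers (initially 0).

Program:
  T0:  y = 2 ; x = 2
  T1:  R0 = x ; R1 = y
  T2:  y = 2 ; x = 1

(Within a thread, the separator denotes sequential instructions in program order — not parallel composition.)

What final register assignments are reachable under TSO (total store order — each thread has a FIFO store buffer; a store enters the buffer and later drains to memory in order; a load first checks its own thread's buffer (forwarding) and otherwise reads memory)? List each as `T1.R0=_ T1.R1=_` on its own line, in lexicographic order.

T1.R0=0 T1.R1=0
T1.R0=0 T1.R1=2
T1.R0=1 T1.R1=2
T1.R0=2 T1.R1=2

outcome vector order: (T1.R0,T1.R1)
|TSO outcomes| = 4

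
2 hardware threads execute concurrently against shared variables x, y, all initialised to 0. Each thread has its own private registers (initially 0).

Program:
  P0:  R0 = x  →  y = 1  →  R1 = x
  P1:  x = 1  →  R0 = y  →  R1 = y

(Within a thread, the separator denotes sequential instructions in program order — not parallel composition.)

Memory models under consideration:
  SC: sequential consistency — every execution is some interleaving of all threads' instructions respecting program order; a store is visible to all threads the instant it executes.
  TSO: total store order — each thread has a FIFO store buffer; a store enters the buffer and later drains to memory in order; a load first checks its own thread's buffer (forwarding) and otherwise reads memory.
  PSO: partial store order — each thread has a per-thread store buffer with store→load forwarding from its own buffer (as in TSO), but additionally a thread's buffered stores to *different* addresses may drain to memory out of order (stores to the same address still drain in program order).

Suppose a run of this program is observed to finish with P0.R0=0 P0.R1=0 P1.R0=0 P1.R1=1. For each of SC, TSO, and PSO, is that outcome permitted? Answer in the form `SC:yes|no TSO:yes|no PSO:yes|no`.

outcome vector order: (P0.R0,P0.R1,P1.R0,P1.R1)
SC: 7 outcomes — {<0 0 1 1>, <0 1 0 0>, <0 1 0 1>, <0 1 1 1>, <1 1 0 0>, <1 1 0 1>, <1 1 1 1>}
TSO: 9 outcomes — {<0 0 0 0>, <0 0 0 1>, <0 0 1 1>, <0 1 0 0>, <0 1 0 1>, <0 1 1 1>, <1 1 0 0>, <1 1 0 1>, <1 1 1 1>}
PSO: 9 outcomes — {<0 0 0 0>, <0 0 0 1>, <0 0 1 1>, <0 1 0 0>, <0 1 0 1>, <0 1 1 1>, <1 1 0 0>, <1 1 0 1>, <1 1 1 1>}
target <0 0 0 1> ∈ {TSO,PSO}

SC:no TSO:yes PSO:yes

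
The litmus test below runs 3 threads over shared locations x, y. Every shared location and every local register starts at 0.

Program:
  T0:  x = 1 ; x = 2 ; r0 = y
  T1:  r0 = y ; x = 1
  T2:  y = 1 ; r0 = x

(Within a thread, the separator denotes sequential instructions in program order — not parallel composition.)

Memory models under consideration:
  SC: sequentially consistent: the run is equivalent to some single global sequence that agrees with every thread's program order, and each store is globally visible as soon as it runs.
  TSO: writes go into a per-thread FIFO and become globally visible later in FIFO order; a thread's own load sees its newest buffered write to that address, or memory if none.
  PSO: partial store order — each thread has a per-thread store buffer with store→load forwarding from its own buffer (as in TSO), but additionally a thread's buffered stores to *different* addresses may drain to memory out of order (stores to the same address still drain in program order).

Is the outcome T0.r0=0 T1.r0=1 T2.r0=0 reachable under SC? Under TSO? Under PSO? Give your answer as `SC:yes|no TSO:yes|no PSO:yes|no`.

SC:no TSO:yes PSO:yes

outcome vector order: (T0.r0,T1.r0,T2.r0)
[SC] allowed = {0/0/1 0/0/2 0/1/1 0/1/2 1/0/0 1/0/1 1/0/2 1/1/0 1/1/1 1/1/2}
[TSO] allowed = {0/0/0 0/0/1 0/0/2 0/1/0 0/1/1 0/1/2 1/0/0 1/0/1 1/0/2 1/1/0 1/1/1 1/1/2}
[PSO] allowed = {0/0/0 0/0/1 0/0/2 0/1/0 0/1/1 0/1/2 1/0/0 1/0/1 1/0/2 1/1/0 1/1/1 1/1/2}
target 0/1/0 ∈ {TSO,PSO}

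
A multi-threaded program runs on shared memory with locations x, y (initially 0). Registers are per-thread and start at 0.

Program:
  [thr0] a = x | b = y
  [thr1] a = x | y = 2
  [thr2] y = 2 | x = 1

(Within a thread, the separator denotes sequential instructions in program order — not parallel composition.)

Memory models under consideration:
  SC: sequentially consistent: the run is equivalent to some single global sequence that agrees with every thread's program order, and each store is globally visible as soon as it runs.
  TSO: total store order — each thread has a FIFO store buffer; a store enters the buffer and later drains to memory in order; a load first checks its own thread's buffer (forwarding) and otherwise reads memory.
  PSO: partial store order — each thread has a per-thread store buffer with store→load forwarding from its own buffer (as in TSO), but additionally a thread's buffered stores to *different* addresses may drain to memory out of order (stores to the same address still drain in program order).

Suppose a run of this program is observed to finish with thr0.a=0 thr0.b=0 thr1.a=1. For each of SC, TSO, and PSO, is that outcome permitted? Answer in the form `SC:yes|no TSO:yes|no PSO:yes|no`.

SC:yes TSO:yes PSO:yes

outcome vector order: (thr0.a,thr0.b,thr1.a)
SC (6): 000 001 020 021 120 121
TSO (6): 000 001 020 021 120 121
PSO (8): 000 001 020 021 100 101 120 121
target 001 ∈ {SC,TSO,PSO}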